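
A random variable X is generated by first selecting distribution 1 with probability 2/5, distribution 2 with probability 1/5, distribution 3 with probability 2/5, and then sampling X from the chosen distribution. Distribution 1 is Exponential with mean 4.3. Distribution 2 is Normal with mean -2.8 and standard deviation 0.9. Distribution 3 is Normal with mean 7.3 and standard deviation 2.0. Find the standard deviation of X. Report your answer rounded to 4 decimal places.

Per component, 1: μ=4.3, E[X²]=36.98; 2: μ=-2.8, E[X²]=8.65; 3: μ=7.3, E[X²]=57.29.
E[X] = 0.4·4.3 + 0.2·-2.8 + 0.4·7.3 = 4.08.
E[X²] = 0.4·36.98 + 0.2·8.65 + 0.4·57.29 = 39.438.
Var(X) = E[X²] − (E[X])² = 39.438 − 16.6464 = 22.7916.
SD(X) = √22.7916 = 4.77405.

4.7741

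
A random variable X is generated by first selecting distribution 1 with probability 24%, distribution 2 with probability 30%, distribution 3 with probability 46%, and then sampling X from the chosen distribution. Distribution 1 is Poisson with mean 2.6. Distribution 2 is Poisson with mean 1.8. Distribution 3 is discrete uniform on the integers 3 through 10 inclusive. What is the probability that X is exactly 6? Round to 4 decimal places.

0.0675

Conditional on each component, P(X = 6): 1: 0.0318671; 2: 0.00780859; 3: 0.125.
By total probability, P(X = 6) = 0.24·0.0318671 + 0.3·0.00780859 + 0.46·0.125 = 0.0674907.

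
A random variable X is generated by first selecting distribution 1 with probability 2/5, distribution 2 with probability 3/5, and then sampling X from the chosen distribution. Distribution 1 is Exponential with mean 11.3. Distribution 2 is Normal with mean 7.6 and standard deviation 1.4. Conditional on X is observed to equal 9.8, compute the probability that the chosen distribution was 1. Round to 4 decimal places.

Likelihoods f(9.8 | ·): 1: 0.0371772; 2: 0.0829013.
Posterior ∝ prior × likelihood. Numerator for 1: 0.4·0.0371772 = 0.0148709.
Normalizing constant: 0.4·0.0371772 + 0.6·0.0829013 = 0.0646117.
P(1 | observation) = 0.0148709 / 0.0646117 = 0.230158.

0.2302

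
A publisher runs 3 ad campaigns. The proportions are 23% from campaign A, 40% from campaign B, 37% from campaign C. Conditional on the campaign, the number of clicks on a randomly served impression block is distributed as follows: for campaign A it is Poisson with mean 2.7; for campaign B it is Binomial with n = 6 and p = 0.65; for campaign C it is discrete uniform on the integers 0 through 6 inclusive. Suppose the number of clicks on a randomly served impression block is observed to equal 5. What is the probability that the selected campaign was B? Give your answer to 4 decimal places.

Likelihoods P(X=5 | ·): A: 0.0803605; B: 0.243661; C: 0.142857.
Posterior ∝ prior × likelihood. Numerator for B: 0.4·0.243661 = 0.0974644.
Normalizing constant: 0.23·0.0803605 + 0.4·0.243661 + 0.37·0.142857 = 0.168804.
P(B | observation) = 0.0974644 / 0.168804 = 0.577381.

0.5774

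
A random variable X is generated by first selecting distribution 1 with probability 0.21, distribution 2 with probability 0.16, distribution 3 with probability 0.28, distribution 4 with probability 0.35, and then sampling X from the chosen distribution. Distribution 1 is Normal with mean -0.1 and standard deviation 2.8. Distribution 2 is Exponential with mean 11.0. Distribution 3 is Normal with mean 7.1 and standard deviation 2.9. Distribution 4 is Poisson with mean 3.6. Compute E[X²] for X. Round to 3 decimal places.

For each component E[X²] = Var + (mean)², giving 1: 7.85; 2: 242; 3: 58.82; 4: 16.56.
Overall E[X²] = 0.21·7.85 + 0.16·242 + 0.28·58.82 + 0.35·16.56 = 62.6341.

62.634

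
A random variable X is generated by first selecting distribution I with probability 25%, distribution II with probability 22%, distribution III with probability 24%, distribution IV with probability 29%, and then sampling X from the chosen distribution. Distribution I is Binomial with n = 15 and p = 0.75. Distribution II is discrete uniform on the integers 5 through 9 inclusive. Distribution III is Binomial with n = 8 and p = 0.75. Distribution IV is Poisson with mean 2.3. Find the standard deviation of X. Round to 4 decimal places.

3.6111

Per component, I: μ=11.25, E[X²]=129.375; II: μ=7, E[X²]=51; III: μ=6, E[X²]=37.5; IV: μ=2.3, E[X²]=7.59.
E[X] = 0.25·11.25 + 0.22·7 + 0.24·6 + 0.29·2.3 = 6.4595.
E[X²] = 0.25·129.375 + 0.22·51 + 0.24·37.5 + 0.29·7.59 = 54.7649.
Var(X) = E[X²] − (E[X])² = 54.7649 − 41.7251 = 13.0397.
SD(X) = √13.0397 = 3.61105.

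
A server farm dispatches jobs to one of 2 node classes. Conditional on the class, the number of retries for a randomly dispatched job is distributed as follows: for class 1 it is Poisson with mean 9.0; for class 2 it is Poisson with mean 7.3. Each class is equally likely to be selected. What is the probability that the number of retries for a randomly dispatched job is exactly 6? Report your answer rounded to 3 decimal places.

0.117

Conditional on each class, P(X = 6): 1: 0.0910903; 2: 0.141989.
By total probability, P(X = 6) = 0.5·0.0910903 + 0.5·0.141989 = 0.11654.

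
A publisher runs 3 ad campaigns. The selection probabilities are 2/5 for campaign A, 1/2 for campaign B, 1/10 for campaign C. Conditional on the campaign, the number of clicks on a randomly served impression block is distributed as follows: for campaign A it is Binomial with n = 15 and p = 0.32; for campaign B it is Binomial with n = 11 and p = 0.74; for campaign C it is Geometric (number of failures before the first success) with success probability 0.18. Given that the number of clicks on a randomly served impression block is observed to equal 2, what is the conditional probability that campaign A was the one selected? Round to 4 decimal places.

0.7011

Likelihoods P(X=2 | ·): A: 0.0714669; B: 0.000163526; C: 0.121032.
Posterior ∝ prior × likelihood. Numerator for A: 0.4·0.0714669 = 0.0285868.
Normalizing constant: 0.4·0.0714669 + 0.5·0.000163526 + 0.1·0.121032 = 0.0407717.
P(A | observation) = 0.0285868 / 0.0407717 = 0.701142.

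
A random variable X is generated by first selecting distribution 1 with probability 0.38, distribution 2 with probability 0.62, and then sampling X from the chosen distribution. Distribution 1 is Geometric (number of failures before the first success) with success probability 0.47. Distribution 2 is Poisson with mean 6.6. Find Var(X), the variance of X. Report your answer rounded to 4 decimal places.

12.0591

Per component, 1: μ=1.12766, E[X²]=3.67089; 2: μ=6.6, E[X²]=50.16.
E[X] = 0.38·1.12766 + 0.62·6.6 = 4.52051.
E[X²] = 0.38·3.67089 + 0.62·50.16 = 32.4941.
Var(X) = E[X²] − (E[X])² = 32.4941 − 20.435 = 12.0591.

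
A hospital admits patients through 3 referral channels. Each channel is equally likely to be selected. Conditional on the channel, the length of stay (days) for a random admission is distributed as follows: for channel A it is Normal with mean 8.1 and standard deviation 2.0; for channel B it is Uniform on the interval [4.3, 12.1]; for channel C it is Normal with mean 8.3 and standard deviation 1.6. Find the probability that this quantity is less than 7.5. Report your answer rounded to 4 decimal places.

Conditional on each channel, P(X < 7.5): A: 0.382089; B: 0.410256; C: 0.308538.
By total probability, P(X < 7.5) = 0.333333·0.382089 + 0.333333·0.410256 + 0.333333·0.308538 = 0.366961.

0.3670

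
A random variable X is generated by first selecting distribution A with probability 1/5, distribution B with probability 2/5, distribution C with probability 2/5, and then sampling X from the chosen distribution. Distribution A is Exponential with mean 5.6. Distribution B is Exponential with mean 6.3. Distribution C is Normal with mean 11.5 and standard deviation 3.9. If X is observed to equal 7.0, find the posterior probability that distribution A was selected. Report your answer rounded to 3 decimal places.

0.196

Likelihoods f(7.0 | ·): A: 0.0511616; B: 0.0522529; C: 0.0525707.
Posterior ∝ prior × likelihood. Numerator for A: 0.2·0.0511616 = 0.0102323.
Normalizing constant: 0.2·0.0511616 + 0.4·0.0522529 + 0.4·0.0525707 = 0.0521618.
P(A | observation) = 0.0102323 / 0.0521618 = 0.196165.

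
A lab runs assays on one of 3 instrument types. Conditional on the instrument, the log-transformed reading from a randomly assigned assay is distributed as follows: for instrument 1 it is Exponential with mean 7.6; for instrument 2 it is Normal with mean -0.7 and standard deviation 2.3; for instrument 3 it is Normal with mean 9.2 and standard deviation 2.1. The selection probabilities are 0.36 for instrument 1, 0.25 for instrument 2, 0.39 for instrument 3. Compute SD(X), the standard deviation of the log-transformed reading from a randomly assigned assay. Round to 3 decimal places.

6.321

Per component, 1: μ=7.6, E[X²]=115.52; 2: μ=-0.7, E[X²]=5.78; 3: μ=9.2, E[X²]=89.05.
E[X] = 0.36·7.6 + 0.25·-0.7 + 0.39·9.2 = 6.149.
E[X²] = 0.36·115.52 + 0.25·5.78 + 0.39·89.05 = 77.7617.
Var(X) = E[X²] − (E[X])² = 77.7617 − 37.8102 = 39.9515.
SD(X) = √39.9515 = 6.32072.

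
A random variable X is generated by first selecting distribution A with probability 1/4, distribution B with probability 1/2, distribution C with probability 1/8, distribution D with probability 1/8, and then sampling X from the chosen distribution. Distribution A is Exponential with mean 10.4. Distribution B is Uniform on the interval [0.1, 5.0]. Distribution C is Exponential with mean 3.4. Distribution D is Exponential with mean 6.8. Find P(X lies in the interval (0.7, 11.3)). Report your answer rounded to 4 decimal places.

0.7744

Conditional on each component, P(0.7 < X < 11.3): A: 0.597525; B: 0.877551; C: 0.777903; D: 0.712376.
By total probability, P(0.7 < X < 11.3) = 0.25·0.597525 + 0.5·0.877551 + 0.125·0.777903 + 0.125·0.712376 = 0.774442.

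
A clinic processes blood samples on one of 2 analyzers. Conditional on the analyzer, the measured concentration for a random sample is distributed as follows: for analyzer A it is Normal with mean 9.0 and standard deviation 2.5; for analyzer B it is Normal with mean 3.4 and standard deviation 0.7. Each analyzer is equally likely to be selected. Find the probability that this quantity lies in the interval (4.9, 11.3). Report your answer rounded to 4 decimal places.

0.3934

Conditional on each analyzer, P(4.9 < X < 11.3): A: 0.770711; B: 0.0160623.
By total probability, P(4.9 < X < 11.3) = 0.5·0.770711 + 0.5·0.0160623 = 0.393387.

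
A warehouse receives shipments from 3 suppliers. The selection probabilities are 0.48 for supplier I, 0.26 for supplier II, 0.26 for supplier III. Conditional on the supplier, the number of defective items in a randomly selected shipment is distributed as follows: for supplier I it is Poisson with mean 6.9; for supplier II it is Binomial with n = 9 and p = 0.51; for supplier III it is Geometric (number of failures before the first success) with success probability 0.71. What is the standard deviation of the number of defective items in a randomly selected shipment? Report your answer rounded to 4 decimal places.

Per component, I: μ=6.9, E[X²]=54.51; II: μ=4.59, E[X²]=23.3172; III: μ=0.408451, E[X²]=0.742115.
E[X] = 0.48·6.9 + 0.26·4.59 + 0.26·0.408451 = 4.6116.
E[X²] = 0.48·54.51 + 0.26·23.3172 + 0.26·0.742115 = 32.4202.
Var(X) = E[X²] − (E[X])² = 32.4202 − 21.2668 = 11.1534.
SD(X) = √11.1534 = 3.33967.

3.3397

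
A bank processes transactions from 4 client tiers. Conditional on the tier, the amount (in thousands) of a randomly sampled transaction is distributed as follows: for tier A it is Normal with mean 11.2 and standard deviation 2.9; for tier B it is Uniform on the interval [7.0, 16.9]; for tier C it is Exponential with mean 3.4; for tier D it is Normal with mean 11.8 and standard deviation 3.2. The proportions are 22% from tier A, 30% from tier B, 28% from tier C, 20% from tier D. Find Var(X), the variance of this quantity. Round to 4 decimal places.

23.4793

Per component, A: μ=11.2, E[X²]=133.85; B: μ=11.95, E[X²]=150.97; C: μ=3.4, E[X²]=23.12; D: μ=11.8, E[X²]=149.48.
E[X] = 0.22·11.2 + 0.3·11.95 + 0.28·3.4 + 0.2·11.8 = 9.361.
E[X²] = 0.22·133.85 + 0.3·150.97 + 0.28·23.12 + 0.2·149.48 = 111.108.
Var(X) = E[X²] − (E[X])² = 111.108 − 87.6283 = 23.4793.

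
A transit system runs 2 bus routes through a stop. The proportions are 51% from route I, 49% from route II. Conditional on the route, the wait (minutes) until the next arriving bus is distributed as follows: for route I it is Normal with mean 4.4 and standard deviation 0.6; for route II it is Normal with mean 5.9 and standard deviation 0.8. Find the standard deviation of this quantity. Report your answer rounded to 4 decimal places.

1.0293

Per component, I: μ=4.4, E[X²]=19.72; II: μ=5.9, E[X²]=35.45.
E[X] = 0.51·4.4 + 0.49·5.9 = 5.135.
E[X²] = 0.51·19.72 + 0.49·35.45 = 27.4277.
Var(X) = E[X²] − (E[X])² = 27.4277 − 26.3682 = 1.05948.
SD(X) = √1.05948 = 1.02931.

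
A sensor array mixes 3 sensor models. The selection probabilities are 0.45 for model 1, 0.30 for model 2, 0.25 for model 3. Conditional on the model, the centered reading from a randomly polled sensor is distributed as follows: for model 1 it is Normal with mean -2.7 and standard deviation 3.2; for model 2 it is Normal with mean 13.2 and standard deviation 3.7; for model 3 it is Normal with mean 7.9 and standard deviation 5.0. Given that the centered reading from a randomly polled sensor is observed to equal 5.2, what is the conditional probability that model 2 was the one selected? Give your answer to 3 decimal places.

0.136

Likelihoods f(5.2 | ·): 1: 0.0059198; 2: 0.0104125; 3: 0.0689636.
Posterior ∝ prior × likelihood. Numerator for 2: 0.3·0.0104125 = 0.00312376.
Normalizing constant: 0.45·0.0059198 + 0.3·0.0104125 + 0.25·0.0689636 = 0.0230286.
P(2 | observation) = 0.00312376 / 0.0230286 = 0.135647.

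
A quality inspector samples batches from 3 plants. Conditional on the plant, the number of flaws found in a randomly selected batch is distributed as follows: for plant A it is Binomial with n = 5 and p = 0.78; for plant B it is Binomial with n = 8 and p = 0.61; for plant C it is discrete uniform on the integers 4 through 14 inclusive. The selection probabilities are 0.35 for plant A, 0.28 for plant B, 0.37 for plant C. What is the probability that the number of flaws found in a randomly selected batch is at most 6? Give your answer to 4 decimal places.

Conditional on each plant, P(X ≤ 6): A: 1; B: 0.882776; C: 0.272727.
By total probability, P(X ≤ 6) = 0.35·1 + 0.28·0.882776 + 0.37·0.272727 = 0.698086.

0.6981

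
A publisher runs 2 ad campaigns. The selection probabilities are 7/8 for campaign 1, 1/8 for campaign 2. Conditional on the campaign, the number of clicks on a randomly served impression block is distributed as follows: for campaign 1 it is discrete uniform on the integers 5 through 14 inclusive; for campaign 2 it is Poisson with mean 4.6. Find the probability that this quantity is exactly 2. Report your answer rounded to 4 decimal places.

0.0133

Conditional on each campaign, P(X = 2): 1: 0; 2: 0.106348.
By total probability, P(X = 2) = 0.875·0 + 0.125·0.106348 = 0.0132936.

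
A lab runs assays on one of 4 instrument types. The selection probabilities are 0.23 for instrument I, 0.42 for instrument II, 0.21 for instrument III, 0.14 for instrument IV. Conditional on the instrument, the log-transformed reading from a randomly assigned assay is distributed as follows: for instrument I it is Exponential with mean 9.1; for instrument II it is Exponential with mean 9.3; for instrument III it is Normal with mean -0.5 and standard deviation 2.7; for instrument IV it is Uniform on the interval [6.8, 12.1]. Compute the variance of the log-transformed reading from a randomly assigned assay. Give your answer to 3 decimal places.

73.073

Per component, I: μ=9.1, E[X²]=165.62; II: μ=9.3, E[X²]=172.98; III: μ=-0.5, E[X²]=7.54; IV: μ=9.45, E[X²]=91.6433.
E[X] = 0.23·9.1 + 0.42·9.3 + 0.21·-0.5 + 0.14·9.45 = 7.217.
E[X²] = 0.23·165.62 + 0.42·172.98 + 0.21·7.54 + 0.14·91.6433 = 125.158.
Var(X) = E[X²] − (E[X])² = 125.158 − 52.0851 = 73.0726.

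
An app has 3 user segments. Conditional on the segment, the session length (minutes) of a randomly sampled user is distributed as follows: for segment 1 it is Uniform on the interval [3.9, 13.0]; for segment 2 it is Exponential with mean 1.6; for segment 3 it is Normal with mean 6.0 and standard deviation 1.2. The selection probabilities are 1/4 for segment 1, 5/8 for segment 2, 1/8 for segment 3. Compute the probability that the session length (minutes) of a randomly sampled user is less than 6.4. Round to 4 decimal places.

0.7611

Conditional on each segment, P(X < 6.4): 1: 0.274725; 2: 0.981684; 3: 0.630559.
By total probability, P(X < 6.4) = 0.25·0.274725 + 0.625·0.981684 + 0.125·0.630559 = 0.761054.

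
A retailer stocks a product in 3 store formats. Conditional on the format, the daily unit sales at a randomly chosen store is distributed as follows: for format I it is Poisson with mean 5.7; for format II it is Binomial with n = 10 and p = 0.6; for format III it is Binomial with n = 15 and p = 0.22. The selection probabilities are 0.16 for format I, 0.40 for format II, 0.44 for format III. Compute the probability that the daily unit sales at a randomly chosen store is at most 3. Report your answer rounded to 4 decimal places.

Conditional on each format, P(X ≤ 3): I: 0.180048; II: 0.0547619; III: 0.572625.
By total probability, P(X ≤ 3) = 0.16·0.180048 + 0.4·0.0547619 + 0.44·0.572625 = 0.302668.

0.3027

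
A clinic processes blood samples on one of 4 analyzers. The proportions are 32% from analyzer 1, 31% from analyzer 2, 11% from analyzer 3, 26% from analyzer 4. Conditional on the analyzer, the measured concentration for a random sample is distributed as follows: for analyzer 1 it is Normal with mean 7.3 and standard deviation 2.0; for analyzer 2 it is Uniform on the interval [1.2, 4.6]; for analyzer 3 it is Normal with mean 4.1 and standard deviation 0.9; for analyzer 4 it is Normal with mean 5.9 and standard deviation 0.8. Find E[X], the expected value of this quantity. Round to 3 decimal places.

5.220

Component means — 1: 7.3; 2: 2.9; 3: 4.1; 4: 5.9.
E[X] = 0.32·7.3 + 0.31·2.9 + 0.11·4.1 + 0.26·5.9 = 5.22.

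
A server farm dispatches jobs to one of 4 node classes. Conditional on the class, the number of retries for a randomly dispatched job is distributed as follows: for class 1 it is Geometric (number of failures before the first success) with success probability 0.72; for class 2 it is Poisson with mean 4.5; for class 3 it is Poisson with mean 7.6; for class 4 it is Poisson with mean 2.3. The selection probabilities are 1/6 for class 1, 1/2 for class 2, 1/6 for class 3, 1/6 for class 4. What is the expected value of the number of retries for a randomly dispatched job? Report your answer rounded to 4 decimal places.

3.9648

Component means — 1: 0.388889; 2: 4.5; 3: 7.6; 4: 2.3.
E[X] = 0.166667·0.388889 + 0.5·4.5 + 0.166667·7.6 + 0.166667·2.3 = 3.96481.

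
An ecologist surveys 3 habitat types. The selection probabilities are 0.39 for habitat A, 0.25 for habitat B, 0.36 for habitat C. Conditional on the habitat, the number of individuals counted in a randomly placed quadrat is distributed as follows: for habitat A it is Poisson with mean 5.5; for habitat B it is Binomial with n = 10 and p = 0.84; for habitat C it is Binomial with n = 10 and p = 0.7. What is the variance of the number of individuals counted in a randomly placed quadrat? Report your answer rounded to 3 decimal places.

Per component, A: μ=5.5, E[X²]=35.75; B: μ=8.4, E[X²]=71.904; C: μ=7, E[X²]=51.1.
E[X] = 0.39·5.5 + 0.25·8.4 + 0.36·7 = 6.765.
E[X²] = 0.39·35.75 + 0.25·71.904 + 0.36·51.1 = 50.3145.
Var(X) = E[X²] − (E[X])² = 50.3145 − 45.7652 = 4.54927.

4.549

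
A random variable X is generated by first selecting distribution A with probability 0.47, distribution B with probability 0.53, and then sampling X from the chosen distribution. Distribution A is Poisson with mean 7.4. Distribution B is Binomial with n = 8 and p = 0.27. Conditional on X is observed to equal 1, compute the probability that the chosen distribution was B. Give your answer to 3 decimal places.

0.983

Likelihoods P(X=1 | ·): A: 0.00452327; B: 0.238624.
Posterior ∝ prior × likelihood. Numerator for B: 0.53·0.238624 = 0.126471.
Normalizing constant: 0.47·0.00452327 + 0.53·0.238624 = 0.128597.
P(B | observation) = 0.126471 / 0.128597 = 0.983468.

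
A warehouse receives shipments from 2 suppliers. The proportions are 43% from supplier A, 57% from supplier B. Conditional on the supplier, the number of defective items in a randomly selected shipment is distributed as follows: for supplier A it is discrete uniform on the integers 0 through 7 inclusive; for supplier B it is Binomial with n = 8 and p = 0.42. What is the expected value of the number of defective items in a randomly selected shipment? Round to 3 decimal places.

Component means — A: 3.5; B: 3.36.
E[X] = 0.43·3.5 + 0.57·3.36 = 3.4202.

3.420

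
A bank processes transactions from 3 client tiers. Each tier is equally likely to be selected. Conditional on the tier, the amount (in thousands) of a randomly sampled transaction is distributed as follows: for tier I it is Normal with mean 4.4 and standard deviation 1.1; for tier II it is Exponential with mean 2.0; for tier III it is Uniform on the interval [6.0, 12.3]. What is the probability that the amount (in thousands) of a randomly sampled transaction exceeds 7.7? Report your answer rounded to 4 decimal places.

Conditional on each tier, P(X > 7.7): I: 0.0013499; II: 0.0212797; III: 0.730159.
By total probability, P(X > 7.7) = 0.333333·0.0013499 + 0.333333·0.0212797 + 0.333333·0.730159 = 0.250929.

0.2509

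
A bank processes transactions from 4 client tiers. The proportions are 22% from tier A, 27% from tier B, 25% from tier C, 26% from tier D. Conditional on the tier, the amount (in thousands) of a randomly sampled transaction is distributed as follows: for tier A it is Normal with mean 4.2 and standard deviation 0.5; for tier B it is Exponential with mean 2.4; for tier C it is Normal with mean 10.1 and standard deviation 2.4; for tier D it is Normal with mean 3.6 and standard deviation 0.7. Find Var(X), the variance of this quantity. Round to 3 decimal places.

Per component, A: μ=4.2, E[X²]=17.89; B: μ=2.4, E[X²]=11.52; C: μ=10.1, E[X²]=107.77; D: μ=3.6, E[X²]=13.45.
E[X] = 0.22·4.2 + 0.27·2.4 + 0.25·10.1 + 0.26·3.6 = 5.033.
E[X²] = 0.22·17.89 + 0.27·11.52 + 0.25·107.77 + 0.26·13.45 = 37.4857.
Var(X) = E[X²] − (E[X])² = 37.4857 − 25.3311 = 12.1546.

12.155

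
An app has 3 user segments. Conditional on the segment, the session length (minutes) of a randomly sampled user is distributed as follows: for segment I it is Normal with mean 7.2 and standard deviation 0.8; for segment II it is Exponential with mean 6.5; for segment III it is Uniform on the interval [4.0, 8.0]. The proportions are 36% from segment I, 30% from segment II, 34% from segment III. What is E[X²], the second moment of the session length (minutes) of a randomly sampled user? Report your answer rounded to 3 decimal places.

For each component E[X²] = Var + (mean)², giving I: 52.48; II: 84.5; III: 37.3333.
Overall E[X²] = 0.36·52.48 + 0.3·84.5 + 0.34·37.3333 = 56.9361.

56.936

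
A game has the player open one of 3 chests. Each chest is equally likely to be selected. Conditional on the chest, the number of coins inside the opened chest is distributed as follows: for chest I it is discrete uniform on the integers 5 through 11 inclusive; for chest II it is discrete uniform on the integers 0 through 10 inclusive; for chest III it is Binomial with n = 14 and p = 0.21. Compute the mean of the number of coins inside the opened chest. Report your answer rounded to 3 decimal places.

Component means — I: 8; II: 5; III: 2.94.
E[X] = 0.333333·8 + 0.333333·5 + 0.333333·2.94 = 5.31333.

5.313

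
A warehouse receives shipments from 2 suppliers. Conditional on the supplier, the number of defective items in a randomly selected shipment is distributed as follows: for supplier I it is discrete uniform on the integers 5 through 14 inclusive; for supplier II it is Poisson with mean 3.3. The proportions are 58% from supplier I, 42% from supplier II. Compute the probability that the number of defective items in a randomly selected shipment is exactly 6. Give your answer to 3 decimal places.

0.086

Conditional on each supplier, P(X = 6): I: 0.1; II: 0.0661575.
By total probability, P(X = 6) = 0.58·0.1 + 0.42·0.0661575 = 0.0857862.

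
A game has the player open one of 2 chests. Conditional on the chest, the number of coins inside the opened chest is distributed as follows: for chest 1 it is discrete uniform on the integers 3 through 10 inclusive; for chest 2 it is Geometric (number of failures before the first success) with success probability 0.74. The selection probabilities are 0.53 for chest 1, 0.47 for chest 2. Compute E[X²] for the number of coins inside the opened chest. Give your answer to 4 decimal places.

For each component E[X²] = Var + (mean)², giving 1: 47.5; 2: 0.598247.
Overall E[X²] = 0.53·47.5 + 0.47·0.598247 = 25.4562.

25.4562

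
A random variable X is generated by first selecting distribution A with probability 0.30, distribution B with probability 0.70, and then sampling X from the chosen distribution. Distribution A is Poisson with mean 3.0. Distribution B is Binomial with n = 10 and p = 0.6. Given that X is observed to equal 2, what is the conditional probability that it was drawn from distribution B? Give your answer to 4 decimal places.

0.0996

Likelihoods P(X=2 | ·): A: 0.224042; B: 0.0106168.
Posterior ∝ prior × likelihood. Numerator for B: 0.7·0.0106168 = 0.00743178.
Normalizing constant: 0.3·0.224042 + 0.7·0.0106168 = 0.0746443.
P(B | observation) = 0.00743178 / 0.0746443 = 0.0995626.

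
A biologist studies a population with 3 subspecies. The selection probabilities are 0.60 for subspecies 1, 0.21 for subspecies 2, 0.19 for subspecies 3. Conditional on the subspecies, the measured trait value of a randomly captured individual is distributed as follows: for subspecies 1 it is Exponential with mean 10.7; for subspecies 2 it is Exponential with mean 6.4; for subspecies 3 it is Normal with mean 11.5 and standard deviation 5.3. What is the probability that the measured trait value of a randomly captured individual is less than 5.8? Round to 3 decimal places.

Conditional on each subspecies, P(X < 5.8): 1: 0.418449; 2: 0.595963; 3: 0.141082.
By total probability, P(X < 5.8) = 0.6·0.418449 + 0.21·0.595963 + 0.19·0.141082 = 0.403027.

0.403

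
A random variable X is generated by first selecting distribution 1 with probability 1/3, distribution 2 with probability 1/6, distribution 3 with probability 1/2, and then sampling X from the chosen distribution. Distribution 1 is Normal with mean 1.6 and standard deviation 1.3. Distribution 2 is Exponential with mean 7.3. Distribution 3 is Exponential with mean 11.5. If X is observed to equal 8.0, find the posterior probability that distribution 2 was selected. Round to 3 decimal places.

0.260

Likelihoods f(8.0 | ·): 1: 1.67509e-06; 2: 0.0457866; 3: 0.0433695.
Posterior ∝ prior × likelihood. Numerator for 2: 0.166667·0.0457866 = 0.00763109.
Normalizing constant: 0.333333·1.67509e-06 + 0.166667·0.0457866 + 0.5·0.0433695 = 0.0293164.
P(2 | observation) = 0.00763109 / 0.0293164 = 0.260301.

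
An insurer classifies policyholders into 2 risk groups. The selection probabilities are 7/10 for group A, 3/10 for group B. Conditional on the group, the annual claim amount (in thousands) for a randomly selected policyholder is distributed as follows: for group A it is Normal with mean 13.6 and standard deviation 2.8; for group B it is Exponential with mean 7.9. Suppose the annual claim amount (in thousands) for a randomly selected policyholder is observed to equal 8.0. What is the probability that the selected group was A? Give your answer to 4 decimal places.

0.4946

Likelihoods f(8.0 | ·): A: 0.0192825; B: 0.0459813.
Posterior ∝ prior × likelihood. Numerator for A: 0.7·0.0192825 = 0.0134977.
Normalizing constant: 0.7·0.0192825 + 0.3·0.0459813 = 0.0272921.
P(A | observation) = 0.0134977 / 0.0272921 = 0.494565.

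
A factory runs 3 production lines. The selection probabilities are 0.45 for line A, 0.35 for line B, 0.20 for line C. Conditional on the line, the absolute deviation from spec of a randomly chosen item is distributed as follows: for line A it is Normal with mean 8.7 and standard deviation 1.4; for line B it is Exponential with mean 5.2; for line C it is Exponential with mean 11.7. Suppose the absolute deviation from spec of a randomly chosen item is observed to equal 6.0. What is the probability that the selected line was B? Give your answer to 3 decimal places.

0.413

Likelihoods f(6.0 | ·): A: 0.0443739; B: 0.0606579; C: 0.0511799.
Posterior ∝ prior × likelihood. Numerator for B: 0.35·0.0606579 = 0.0212303.
Normalizing constant: 0.45·0.0443739 + 0.35·0.0606579 + 0.2·0.0511799 = 0.0514345.
P(B | observation) = 0.0212303 / 0.0514345 = 0.412763.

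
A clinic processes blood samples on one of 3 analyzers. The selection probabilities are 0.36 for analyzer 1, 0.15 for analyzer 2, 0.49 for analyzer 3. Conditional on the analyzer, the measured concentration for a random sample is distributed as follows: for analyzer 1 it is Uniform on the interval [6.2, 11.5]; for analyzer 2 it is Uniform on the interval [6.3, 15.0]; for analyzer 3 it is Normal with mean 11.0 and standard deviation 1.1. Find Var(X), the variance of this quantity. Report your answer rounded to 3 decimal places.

Per component, 1: μ=8.85, E[X²]=80.6633; 2: μ=10.65, E[X²]=119.73; 3: μ=11, E[X²]=122.21.
E[X] = 0.36·8.85 + 0.15·10.65 + 0.49·11 = 10.1735.
E[X²] = 0.36·80.6633 + 0.15·119.73 + 0.49·122.21 = 106.881.
Var(X) = E[X²] − (E[X])² = 106.881 − 103.5 = 3.3811.

3.381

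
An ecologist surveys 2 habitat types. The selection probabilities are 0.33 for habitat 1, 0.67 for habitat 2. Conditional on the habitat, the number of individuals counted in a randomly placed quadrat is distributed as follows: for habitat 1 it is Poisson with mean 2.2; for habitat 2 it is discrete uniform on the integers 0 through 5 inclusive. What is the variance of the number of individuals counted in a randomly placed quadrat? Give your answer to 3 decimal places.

2.700

Per component, 1: μ=2.2, E[X²]=7.04; 2: μ=2.5, E[X²]=9.16667.
E[X] = 0.33·2.2 + 0.67·2.5 = 2.401.
E[X²] = 0.33·7.04 + 0.67·9.16667 = 8.46487.
Var(X) = E[X²] − (E[X])² = 8.46487 − 5.7648 = 2.70007.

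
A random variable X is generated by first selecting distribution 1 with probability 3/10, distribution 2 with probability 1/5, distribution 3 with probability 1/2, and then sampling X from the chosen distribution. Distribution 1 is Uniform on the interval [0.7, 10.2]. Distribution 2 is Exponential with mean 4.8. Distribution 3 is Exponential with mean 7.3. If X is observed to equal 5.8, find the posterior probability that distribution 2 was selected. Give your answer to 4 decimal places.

0.1660

Likelihoods f(5.8 | ·): 1: 0.105263; 2: 0.0622281; 3: 0.0618901.
Posterior ∝ prior × likelihood. Numerator for 2: 0.2·0.0622281 = 0.0124456.
Normalizing constant: 0.3·0.105263 + 0.2·0.0622281 + 0.5·0.0618901 = 0.0749696.
P(2 | observation) = 0.0124456 / 0.0749696 = 0.166009.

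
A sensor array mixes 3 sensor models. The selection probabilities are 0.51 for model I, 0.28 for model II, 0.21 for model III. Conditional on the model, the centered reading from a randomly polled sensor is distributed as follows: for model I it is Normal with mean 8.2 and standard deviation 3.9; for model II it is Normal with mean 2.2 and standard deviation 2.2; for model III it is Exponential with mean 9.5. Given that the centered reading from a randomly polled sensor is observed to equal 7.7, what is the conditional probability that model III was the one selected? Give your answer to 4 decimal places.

Likelihoods f(7.7 | ·): I: 0.101456; II: 0.00796741; III: 0.0468025.
Posterior ∝ prior × likelihood. Numerator for III: 0.21·0.0468025 = 0.00982853.
Normalizing constant: 0.51·0.101456 + 0.28·0.00796741 + 0.21·0.0468025 = 0.0638018.
P(III | observation) = 0.00982853 / 0.0638018 = 0.154048.

0.1540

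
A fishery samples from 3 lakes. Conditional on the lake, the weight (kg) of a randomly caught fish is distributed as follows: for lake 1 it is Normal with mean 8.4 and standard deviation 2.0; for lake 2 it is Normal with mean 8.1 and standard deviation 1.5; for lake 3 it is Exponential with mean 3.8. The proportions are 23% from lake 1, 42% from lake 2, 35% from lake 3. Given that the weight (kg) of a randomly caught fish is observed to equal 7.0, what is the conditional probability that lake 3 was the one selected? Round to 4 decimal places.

Likelihoods f(7.0 | ·): 1: 0.156127; 2: 0.203255; 3: 0.0417062.
Posterior ∝ prior × likelihood. Numerator for 3: 0.35·0.0417062 = 0.0145972.
Normalizing constant: 0.23·0.156127 + 0.42·0.203255 + 0.35·0.0417062 = 0.135874.
P(3 | observation) = 0.0145972 / 0.135874 = 0.107432.

0.1074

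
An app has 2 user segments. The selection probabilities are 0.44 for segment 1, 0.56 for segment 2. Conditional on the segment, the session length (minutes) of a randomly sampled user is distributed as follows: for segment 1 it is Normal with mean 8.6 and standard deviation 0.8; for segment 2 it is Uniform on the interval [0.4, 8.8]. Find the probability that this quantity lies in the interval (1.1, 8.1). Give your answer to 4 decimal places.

Conditional on each segment, P(1.1 < X < 8.1): 1: 0.265986; 2: 0.833333.
By total probability, P(1.1 < X < 8.1) = 0.44·0.265986 + 0.56·0.833333 = 0.5837.

0.5837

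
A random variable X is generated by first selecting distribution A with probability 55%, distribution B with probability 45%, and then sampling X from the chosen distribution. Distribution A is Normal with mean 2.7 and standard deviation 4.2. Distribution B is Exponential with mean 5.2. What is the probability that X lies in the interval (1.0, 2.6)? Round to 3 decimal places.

Conditional on each component, P(1.0 < X < 2.6): A: 0.147676; B: 0.218522.
By total probability, P(1.0 < X < 2.6) = 0.55·0.147676 + 0.45·0.218522 = 0.179557.

0.180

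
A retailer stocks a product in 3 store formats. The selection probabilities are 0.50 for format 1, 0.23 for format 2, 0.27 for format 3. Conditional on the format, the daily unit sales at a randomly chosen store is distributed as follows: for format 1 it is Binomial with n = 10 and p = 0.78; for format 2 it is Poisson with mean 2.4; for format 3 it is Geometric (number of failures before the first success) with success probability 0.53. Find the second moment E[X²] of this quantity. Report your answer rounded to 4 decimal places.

33.8189

For each component E[X²] = Var + (mean)², giving 1: 62.556; 2: 8.16; 3: 2.45959.
Overall E[X²] = 0.5·62.556 + 0.23·8.16 + 0.27·2.45959 = 33.8189.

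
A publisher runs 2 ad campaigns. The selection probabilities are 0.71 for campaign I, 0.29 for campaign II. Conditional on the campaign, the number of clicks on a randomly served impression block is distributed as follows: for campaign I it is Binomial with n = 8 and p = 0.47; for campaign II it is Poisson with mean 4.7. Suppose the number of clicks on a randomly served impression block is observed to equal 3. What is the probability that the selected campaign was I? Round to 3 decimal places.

Likelihoods P(X=3 | ·): I: 0.243143; II: 0.157383.
Posterior ∝ prior × likelihood. Numerator for I: 0.71·0.243143 = 0.172631.
Normalizing constant: 0.71·0.243143 + 0.29·0.157383 = 0.218272.
P(I | observation) = 0.172631 / 0.218272 = 0.790898.

0.791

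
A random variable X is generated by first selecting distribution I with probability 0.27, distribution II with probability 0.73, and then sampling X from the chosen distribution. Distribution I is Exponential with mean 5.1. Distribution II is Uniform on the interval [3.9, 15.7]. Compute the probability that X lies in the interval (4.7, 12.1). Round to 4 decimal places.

0.5401

Conditional on each component, P(4.7 < X < 12.1): I: 0.304652; II: 0.627119.
By total probability, P(4.7 < X < 12.1) = 0.27·0.304652 + 0.73·0.627119 = 0.540053.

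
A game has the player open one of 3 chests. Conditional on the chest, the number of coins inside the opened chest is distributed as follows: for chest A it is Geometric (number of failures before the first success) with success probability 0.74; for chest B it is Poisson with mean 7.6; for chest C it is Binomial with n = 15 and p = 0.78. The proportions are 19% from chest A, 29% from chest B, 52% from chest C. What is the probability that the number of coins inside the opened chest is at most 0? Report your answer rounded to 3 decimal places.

0.141

Conditional on each chest, P(X ≤ 0): A: 0.74; B: 0.000500451; C: 1.3688e-10.
By total probability, P(X ≤ 0) = 0.19·0.74 + 0.29·0.000500451 + 0.52·1.3688e-10 = 0.140745.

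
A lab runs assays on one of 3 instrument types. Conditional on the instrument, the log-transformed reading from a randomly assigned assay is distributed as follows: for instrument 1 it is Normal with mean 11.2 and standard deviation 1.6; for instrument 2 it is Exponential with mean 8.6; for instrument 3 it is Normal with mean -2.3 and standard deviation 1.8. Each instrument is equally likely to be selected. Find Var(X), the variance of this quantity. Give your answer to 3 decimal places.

Per component, 1: μ=11.2, E[X²]=128; 2: μ=8.6, E[X²]=147.92; 3: μ=-2.3, E[X²]=8.53.
E[X] = 0.333333·11.2 + 0.333333·8.6 + 0.333333·-2.3 = 5.83333.
E[X²] = 0.333333·128 + 0.333333·147.92 + 0.333333·8.53 = 94.8167.
Var(X) = E[X²] − (E[X])² = 94.8167 − 34.0278 = 60.7889.

60.789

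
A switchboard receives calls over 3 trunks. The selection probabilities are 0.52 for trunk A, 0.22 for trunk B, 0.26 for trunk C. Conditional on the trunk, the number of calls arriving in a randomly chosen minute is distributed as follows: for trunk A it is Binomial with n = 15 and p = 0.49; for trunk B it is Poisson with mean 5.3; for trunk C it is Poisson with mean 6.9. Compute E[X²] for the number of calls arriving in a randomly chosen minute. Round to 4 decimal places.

51.5593

For each component E[X²] = Var + (mean)², giving A: 57.771; B: 33.39; C: 54.51.
Overall E[X²] = 0.52·57.771 + 0.22·33.39 + 0.26·54.51 = 51.5593.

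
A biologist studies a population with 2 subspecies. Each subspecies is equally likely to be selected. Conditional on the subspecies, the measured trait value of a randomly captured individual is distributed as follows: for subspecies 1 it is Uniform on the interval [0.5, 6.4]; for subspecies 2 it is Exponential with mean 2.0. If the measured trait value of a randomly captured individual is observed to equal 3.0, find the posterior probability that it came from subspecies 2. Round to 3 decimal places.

Likelihoods f(3.0 | ·): 1: 0.169492; 2: 0.111565.
Posterior ∝ prior × likelihood. Numerator for 2: 0.5·0.111565 = 0.0557825.
Normalizing constant: 0.5·0.169492 + 0.5·0.111565 = 0.140528.
P(2 | observation) = 0.0557825 / 0.140528 = 0.396949.

0.397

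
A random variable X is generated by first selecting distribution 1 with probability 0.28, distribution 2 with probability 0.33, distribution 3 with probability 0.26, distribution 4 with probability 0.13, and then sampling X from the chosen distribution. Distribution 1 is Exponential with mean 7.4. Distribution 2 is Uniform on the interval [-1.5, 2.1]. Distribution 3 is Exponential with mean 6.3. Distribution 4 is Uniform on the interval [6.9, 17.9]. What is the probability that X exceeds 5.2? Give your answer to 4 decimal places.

Conditional on each component, P(X > 5.2): 1: 0.495245; 2: 0; 3: 0.438061; 4: 1.
By total probability, P(X > 5.2) = 0.28·0.495245 + 0.33·0 + 0.26·0.438061 + 0.13·1 = 0.382564.

0.3826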